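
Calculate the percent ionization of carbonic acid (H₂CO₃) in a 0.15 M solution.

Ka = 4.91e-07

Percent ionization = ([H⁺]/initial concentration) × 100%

Using Ka equilibrium: x² + Ka×x - Ka×C = 0. Solving: [H⁺] = 2.7114e-04. Percent = (2.7114e-04/0.15) × 100

Percent ionization = 0.181%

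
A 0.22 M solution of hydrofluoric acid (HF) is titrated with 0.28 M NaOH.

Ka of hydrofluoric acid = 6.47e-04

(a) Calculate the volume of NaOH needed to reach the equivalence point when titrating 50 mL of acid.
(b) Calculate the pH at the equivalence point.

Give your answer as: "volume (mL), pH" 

moles acid = 0.22 × 50/1000 = 0.011 mol; V_base = moles/0.28 × 1000 = 39.3 mL. At equivalence only the conjugate base is present: [A⁻] = 0.011/0.089 = 1.2320e-01 M. Kb = Kw/Ka = 1.55e-11; [OH⁻] = √(Kb × [A⁻]) = 1.3799e-06; pOH = 5.86; pH = 14 - pOH = 8.14.

V = 39.3 mL, pH = 8.14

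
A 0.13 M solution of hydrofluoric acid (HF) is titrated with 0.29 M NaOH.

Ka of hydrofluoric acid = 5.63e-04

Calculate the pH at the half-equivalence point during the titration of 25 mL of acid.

At half-equivalence [HA] = [A⁻], so Henderson-Hasselbalch gives pH = pKa = -log(5.63e-04) = 3.25.

pH = pKa = 3.25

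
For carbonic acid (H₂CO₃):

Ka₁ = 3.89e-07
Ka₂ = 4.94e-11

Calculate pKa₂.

pKa₂ = -log(Ka₂) = -log(4.94e-11) = 10.31.

pK_{a2} = 10.31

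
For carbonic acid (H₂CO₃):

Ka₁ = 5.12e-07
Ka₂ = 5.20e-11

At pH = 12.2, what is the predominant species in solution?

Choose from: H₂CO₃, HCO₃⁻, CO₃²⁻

pKa₁ = 6.29, pKa₂ = 10.28. For a polyprotic acid the predominant species crosses at each pKa: below pKa_n the protonated form dominates, above it the deprotonated form does. At pH = 12.2, the predominant species is CO₃²⁻.

CO₃²⁻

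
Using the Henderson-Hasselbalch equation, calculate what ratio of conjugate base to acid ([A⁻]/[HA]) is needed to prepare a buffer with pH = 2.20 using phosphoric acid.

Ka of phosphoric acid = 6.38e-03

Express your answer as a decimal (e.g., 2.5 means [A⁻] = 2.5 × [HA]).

pKa = -log(6.38e-03) = 2.1952. pH = pKa + log([A⁻]/[HA]), so log([A⁻]/[HA]) = pH − pKa = 2.20 − 2.1952 = 0.0048. [A⁻]/[HA] = 10^(0.0048) = 1.01

[A⁻]/[HA] = 1.01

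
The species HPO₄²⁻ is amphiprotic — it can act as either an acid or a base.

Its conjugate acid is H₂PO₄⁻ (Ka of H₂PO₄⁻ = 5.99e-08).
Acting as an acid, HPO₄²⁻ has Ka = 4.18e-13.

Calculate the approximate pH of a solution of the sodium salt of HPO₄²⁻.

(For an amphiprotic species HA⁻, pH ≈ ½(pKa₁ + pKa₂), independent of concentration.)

pKa₁ = -log(5.99e-08) = 7.22; pKa₂ = -log(4.18e-13) = 12.38. For an amphiprotic species, pH ≈ ½(pKa₁ + pKa₂) = ½(7.22 + 12.38) = 9.80.

pH = 9.80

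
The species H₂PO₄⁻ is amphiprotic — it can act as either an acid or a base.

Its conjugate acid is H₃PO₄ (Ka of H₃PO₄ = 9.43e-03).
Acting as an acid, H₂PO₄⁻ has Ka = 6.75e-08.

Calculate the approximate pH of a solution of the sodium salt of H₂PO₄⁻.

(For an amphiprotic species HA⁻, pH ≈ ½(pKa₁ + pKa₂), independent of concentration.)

pKa₁ = -log(9.43e-03) = 2.03; pKa₂ = -log(6.75e-08) = 7.17. For an amphiprotic species, pH ≈ ½(pKa₁ + pKa₂) = ½(2.03 + 7.17) = 4.60.

pH = 4.60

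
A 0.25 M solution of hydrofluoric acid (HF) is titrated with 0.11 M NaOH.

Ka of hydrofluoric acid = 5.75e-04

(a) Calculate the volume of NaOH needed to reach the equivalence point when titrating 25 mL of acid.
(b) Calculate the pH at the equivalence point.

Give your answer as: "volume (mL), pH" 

moles acid = 0.25 × 25/1000 = 0.00625 mol; V_base = moles/0.11 × 1000 = 56.8 mL. At equivalence only the conjugate base is present: [A⁻] = 0.00625/0.082 = 7.6389e-02 M. Kb = Kw/Ka = 1.74e-11; [OH⁻] = √(Kb × [A⁻]) = 1.1526e-06; pOH = 5.94; pH = 14 - pOH = 8.06.

V = 56.8 mL, pH = 8.06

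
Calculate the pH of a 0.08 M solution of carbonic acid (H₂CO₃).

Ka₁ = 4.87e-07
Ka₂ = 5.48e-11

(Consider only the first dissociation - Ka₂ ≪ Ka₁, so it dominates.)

First dissociation dominates. From Ka₁ = [H⁺][HA⁻]/[H₂A], x² + Ka₁·x − Ka₁·C = 0 with C = 0.08 M and Ka₁ = 4.87e-07. Solving: [H⁺] = (−Ka₁ + √(Ka₁² + 4·Ka₁·C)) / 2 = 1.9714e-04 M. pH = -log(1.9714e-04) = 3.71.

pH = 3.71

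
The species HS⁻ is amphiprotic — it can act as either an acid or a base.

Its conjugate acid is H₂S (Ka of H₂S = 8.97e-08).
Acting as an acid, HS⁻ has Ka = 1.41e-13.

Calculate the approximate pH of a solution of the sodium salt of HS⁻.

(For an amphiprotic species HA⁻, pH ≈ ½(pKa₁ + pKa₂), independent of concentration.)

pKa₁ = -log(8.97e-08) = 7.05; pKa₂ = -log(1.41e-13) = 12.85. For an amphiprotic species, pH ≈ ½(pKa₁ + pKa₂) = ½(7.05 + 12.85) = 9.95.

pH = 9.95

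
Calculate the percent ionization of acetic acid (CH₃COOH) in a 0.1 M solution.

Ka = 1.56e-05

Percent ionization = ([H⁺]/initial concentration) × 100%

Using Ka equilibrium: x² + Ka×x - Ka×C = 0. Solving: [H⁺] = 1.2412e-03. Percent = (1.2412e-03/0.1) × 100

Percent ionization = 1.24%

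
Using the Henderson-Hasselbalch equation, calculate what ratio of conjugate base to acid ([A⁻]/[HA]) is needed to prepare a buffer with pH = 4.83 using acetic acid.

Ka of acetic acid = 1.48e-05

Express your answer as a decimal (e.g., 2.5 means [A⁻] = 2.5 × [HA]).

pKa = -log(1.48e-05) = 4.8297. pH = pKa + log([A⁻]/[HA]), so log([A⁻]/[HA]) = pH − pKa = 4.83 − 4.8297 = 0.0003. [A⁻]/[HA] = 10^(0.0003) = 1.00

[A⁻]/[HA] = 1.00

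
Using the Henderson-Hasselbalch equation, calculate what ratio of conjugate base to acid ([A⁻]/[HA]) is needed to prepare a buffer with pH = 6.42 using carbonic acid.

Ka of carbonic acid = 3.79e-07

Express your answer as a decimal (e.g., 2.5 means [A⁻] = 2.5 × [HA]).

pKa = -log(3.79e-07) = 6.4214. pH = pKa + log([A⁻]/[HA]), so log([A⁻]/[HA]) = pH − pKa = 6.42 − 6.4214 = -0.0014. [A⁻]/[HA] = 10^(-0.0014) = 0.997

[A⁻]/[HA] = 0.997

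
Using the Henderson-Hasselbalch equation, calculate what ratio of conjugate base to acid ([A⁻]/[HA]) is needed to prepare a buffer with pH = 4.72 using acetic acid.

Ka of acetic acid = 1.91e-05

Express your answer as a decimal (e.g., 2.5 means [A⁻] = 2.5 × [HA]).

pKa = -log(1.91e-05) = 4.7190. pH = pKa + log([A⁻]/[HA]), so log([A⁻]/[HA]) = pH − pKa = 4.72 − 4.7190 = 0.0010. [A⁻]/[HA] = 10^(0.0010) = 1.00

[A⁻]/[HA] = 1.00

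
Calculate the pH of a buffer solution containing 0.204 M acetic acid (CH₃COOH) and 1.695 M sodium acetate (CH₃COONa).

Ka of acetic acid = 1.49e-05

pKa = -log(1.49e-05) = 4.83. pH = pKa + log([A⁻]/[HA]) = 4.83 + log(1.695/0.204)

pH = 5.75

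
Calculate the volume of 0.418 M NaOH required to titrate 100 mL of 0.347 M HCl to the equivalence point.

At equivalence: moles acid = moles base. moles HCl = 0.347 × 100/1000 = 0.0347 mol. V_base = moles / 0.418 × 1000 = 83.0 mL.

V_{base} = 83.0 mL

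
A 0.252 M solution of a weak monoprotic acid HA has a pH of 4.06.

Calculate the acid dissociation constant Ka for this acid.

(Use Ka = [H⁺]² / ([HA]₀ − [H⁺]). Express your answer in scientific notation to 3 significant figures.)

[H⁺] = 10^(−pH) = 10^(−4.06) = 8.710e-05 M. For HA ⇌ H⁺ + A⁻, Ka = [H⁺][A⁻]/[HA] = [H⁺]² / ([HA]₀ − [H⁺]) = (8.710e-05)² / (0.252 − 8.710e-05) = 3.01e-08.

K_a = 3.01e-08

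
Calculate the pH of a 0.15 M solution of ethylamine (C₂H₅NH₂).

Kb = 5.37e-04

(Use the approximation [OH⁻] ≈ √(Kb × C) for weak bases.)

[OH⁻] = √(Kb × C) = √(5.37e-04 × 0.15) = 8.9750e-03. pOH = 2.05, pH = 14 - pOH

pH = 11.95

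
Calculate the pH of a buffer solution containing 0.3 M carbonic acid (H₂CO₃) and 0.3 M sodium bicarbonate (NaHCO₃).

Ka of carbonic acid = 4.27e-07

pKa = -log(4.27e-07) = 6.37. pH = pKa + log([A⁻]/[HA]) = 6.37 + log(0.3/0.3)

pH = 6.37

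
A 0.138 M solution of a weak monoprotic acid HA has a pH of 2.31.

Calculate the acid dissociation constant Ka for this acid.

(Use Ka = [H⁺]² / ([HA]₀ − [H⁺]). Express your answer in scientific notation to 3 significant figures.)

[H⁺] = 10^(−pH) = 10^(−2.31) = 4.898e-03 M. For HA ⇌ H⁺ + A⁻, Ka = [H⁺][A⁻]/[HA] = [H⁺]² / ([HA]₀ − [H⁺]) = (4.898e-03)² / (0.138 − 4.898e-03) = 1.80e-04.

K_a = 1.80e-04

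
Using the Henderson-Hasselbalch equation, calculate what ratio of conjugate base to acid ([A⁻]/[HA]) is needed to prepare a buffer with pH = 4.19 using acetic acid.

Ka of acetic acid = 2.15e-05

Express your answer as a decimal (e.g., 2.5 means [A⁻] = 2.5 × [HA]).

pKa = -log(2.15e-05) = 4.6676. pH = pKa + log([A⁻]/[HA]), so log([A⁻]/[HA]) = pH − pKa = 4.19 − 4.6676 = -0.4776. [A⁻]/[HA] = 10^(-0.4776) = 0.333

[A⁻]/[HA] = 0.333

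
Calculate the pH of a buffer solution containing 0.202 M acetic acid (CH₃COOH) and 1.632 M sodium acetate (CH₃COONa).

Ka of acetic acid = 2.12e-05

pKa = -log(2.12e-05) = 4.67. pH = pKa + log([A⁻]/[HA]) = 4.67 + log(1.632/0.202)

pH = 5.58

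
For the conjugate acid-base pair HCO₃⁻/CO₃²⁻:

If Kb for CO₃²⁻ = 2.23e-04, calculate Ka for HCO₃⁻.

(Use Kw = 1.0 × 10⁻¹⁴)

For a conjugate pair Ka × Kb = Kw, so Ka = Kw/Kb = 1.0 × 10⁻¹⁴ / 2.23e-04 = 4.48e-11.

K_a = 4.48e-11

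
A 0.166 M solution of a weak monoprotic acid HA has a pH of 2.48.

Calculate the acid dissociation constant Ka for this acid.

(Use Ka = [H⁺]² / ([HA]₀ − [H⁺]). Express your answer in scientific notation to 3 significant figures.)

[H⁺] = 10^(−pH) = 10^(−2.48) = 3.311e-03 M. For HA ⇌ H⁺ + A⁻, Ka = [H⁺][A⁻]/[HA] = [H⁺]² / ([HA]₀ − [H⁺]) = (3.311e-03)² / (0.166 − 3.311e-03) = 6.74e-05.

K_a = 6.74e-05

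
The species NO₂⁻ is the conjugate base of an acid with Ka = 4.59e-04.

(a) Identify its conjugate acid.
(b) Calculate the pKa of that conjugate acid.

(a) The conjugate acid is formed by adding one H⁺ to NO₂⁻, giving HNO₂. (b) pKa = -log(Ka) = -log(4.59e-04) = 3.34.

Conjugate acid: HNO₂; pK_a = 3.34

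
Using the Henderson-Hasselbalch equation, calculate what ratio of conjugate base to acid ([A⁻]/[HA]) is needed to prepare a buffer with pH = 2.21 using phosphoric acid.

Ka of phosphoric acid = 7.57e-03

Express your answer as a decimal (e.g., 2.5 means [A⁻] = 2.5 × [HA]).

pKa = -log(7.57e-03) = 2.1209. pH = pKa + log([A⁻]/[HA]), so log([A⁻]/[HA]) = pH − pKa = 2.21 − 2.1209 = 0.0891. [A⁻]/[HA] = 10^(0.0891) = 1.23

[A⁻]/[HA] = 1.23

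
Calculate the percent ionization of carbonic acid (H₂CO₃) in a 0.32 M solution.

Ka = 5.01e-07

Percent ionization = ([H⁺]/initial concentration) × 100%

Using Ka equilibrium: x² + Ka×x - Ka×C = 0. Solving: [H⁺] = 4.0015e-04. Percent = (4.0015e-04/0.32) × 100

Percent ionization = 0.125%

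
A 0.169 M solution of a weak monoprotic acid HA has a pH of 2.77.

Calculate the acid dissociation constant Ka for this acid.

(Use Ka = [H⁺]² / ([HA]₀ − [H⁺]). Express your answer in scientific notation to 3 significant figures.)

[H⁺] = 10^(−pH) = 10^(−2.77) = 1.698e-03 M. For HA ⇌ H⁺ + A⁻, Ka = [H⁺][A⁻]/[HA] = [H⁺]² / ([HA]₀ − [H⁺]) = (1.698e-03)² / (0.169 − 1.698e-03) = 1.72e-05.

K_a = 1.72e-05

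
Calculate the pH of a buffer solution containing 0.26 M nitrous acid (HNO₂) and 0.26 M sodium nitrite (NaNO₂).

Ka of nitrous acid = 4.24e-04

pKa = -log(4.24e-04) = 3.37. pH = pKa + log([A⁻]/[HA]) = 3.37 + log(0.26/0.26)

pH = 3.37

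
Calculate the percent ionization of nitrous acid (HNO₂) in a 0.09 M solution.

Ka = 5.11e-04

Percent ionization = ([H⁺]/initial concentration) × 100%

Using Ka equilibrium: x² + Ka×x - Ka×C = 0. Solving: [H⁺] = 6.5309e-03. Percent = (6.5309e-03/0.09) × 100

Percent ionization = 7.26%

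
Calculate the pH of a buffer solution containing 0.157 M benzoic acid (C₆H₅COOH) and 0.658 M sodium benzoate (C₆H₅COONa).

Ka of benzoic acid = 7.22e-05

pKa = -log(7.22e-05) = 4.14. pH = pKa + log([A⁻]/[HA]) = 4.14 + log(0.658/0.157)

pH = 4.76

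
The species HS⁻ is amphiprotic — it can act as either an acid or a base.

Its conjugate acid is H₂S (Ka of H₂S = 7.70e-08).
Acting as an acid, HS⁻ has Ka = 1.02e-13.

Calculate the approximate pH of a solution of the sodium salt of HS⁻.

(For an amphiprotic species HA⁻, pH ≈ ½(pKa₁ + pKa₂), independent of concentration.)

pKa₁ = -log(7.70e-08) = 7.11; pKa₂ = -log(1.02e-13) = 12.99. For an amphiprotic species, pH ≈ ½(pKa₁ + pKa₂) = ½(7.11 + 12.99) = 10.05.

pH = 10.05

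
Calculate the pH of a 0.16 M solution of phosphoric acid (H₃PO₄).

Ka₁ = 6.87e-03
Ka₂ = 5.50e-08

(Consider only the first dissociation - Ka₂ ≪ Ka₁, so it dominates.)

First dissociation dominates. From Ka₁ = [H⁺][HA⁻]/[H₂A], x² + Ka₁·x − Ka₁·C = 0 with C = 0.16 M and Ka₁ = 6.87e-03. Solving: [H⁺] = (−Ka₁ + √(Ka₁² + 4·Ka₁·C)) / 2 = 2.9897e-02 M. pH = -log(2.9897e-02) = 1.52.

pH = 1.52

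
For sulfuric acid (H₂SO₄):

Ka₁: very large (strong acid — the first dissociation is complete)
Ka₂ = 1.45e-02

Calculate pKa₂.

pKa₂ = -log(Ka₂) = -log(1.45e-02) = 1.84.

pK_{a2} = 1.84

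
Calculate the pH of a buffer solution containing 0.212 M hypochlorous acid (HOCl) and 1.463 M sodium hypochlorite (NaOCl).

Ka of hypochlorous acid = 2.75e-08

pKa = -log(2.75e-08) = 7.56. pH = pKa + log([A⁻]/[HA]) = 7.56 + log(1.463/0.212)

pH = 8.40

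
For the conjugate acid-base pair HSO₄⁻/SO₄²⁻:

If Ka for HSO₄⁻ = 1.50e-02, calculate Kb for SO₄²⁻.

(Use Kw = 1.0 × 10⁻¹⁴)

For a conjugate pair Ka × Kb = Kw, so Kb = Kw/Ka = 1.0 × 10⁻¹⁴ / 1.50e-02 = 6.67e-13.

K_b = 6.67e-13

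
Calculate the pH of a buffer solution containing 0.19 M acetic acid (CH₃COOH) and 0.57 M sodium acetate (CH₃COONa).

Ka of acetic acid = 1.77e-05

pKa = -log(1.77e-05) = 4.75. pH = pKa + log([A⁻]/[HA]) = 4.75 + log(0.57/0.19)

pH = 5.23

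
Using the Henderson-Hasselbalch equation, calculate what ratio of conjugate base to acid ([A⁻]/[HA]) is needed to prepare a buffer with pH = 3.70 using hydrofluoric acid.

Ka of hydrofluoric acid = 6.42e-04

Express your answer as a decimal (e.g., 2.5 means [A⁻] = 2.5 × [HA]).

pKa = -log(6.42e-04) = 3.1925. pH = pKa + log([A⁻]/[HA]), so log([A⁻]/[HA]) = pH − pKa = 3.70 − 3.1925 = 0.5075. [A⁻]/[HA] = 10^(0.5075) = 3.22

[A⁻]/[HA] = 3.22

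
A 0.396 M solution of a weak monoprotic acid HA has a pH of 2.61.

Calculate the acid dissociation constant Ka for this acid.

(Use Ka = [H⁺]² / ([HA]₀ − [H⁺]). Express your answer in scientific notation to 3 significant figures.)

[H⁺] = 10^(−pH) = 10^(−2.61) = 2.455e-03 M. For HA ⇌ H⁺ + A⁻, Ka = [H⁺][A⁻]/[HA] = [H⁺]² / ([HA]₀ − [H⁺]) = (2.455e-03)² / (0.396 − 2.455e-03) = 1.53e-05.

K_a = 1.53e-05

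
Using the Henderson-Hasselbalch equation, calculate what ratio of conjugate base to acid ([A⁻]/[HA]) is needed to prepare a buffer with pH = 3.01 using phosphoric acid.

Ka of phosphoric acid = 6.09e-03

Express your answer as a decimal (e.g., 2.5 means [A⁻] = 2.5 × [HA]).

pKa = -log(6.09e-03) = 2.2154. pH = pKa + log([A⁻]/[HA]), so log([A⁻]/[HA]) = pH − pKa = 3.01 − 2.2154 = 0.7946. [A⁻]/[HA] = 10^(0.7946) = 6.23

[A⁻]/[HA] = 6.23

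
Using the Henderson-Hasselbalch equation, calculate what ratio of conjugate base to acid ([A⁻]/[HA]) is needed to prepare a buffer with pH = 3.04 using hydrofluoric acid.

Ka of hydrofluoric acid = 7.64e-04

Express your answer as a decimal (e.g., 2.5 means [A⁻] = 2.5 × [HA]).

pKa = -log(7.64e-04) = 3.1169. pH = pKa + log([A⁻]/[HA]), so log([A⁻]/[HA]) = pH − pKa = 3.04 − 3.1169 = -0.0769. [A⁻]/[HA] = 10^(-0.0769) = 0.838

[A⁻]/[HA] = 0.838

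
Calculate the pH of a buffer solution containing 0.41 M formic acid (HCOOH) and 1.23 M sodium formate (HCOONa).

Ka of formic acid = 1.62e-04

pKa = -log(1.62e-04) = 3.79. pH = pKa + log([A⁻]/[HA]) = 3.79 + log(1.23/0.41)

pH = 4.27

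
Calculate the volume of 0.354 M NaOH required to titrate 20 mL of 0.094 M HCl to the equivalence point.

At equivalence: moles acid = moles base. moles HCl = 0.094 × 20/1000 = 0.00188 mol. V_base = moles / 0.354 × 1000 = 5.3 mL.

V_{base} = 5.3 mL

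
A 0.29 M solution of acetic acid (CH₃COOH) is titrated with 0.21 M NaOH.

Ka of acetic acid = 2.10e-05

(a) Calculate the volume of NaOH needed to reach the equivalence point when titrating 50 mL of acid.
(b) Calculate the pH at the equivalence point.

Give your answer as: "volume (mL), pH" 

moles acid = 0.29 × 50/1000 = 0.0145 mol; V_base = moles/0.21 × 1000 = 69.0 mL. At equivalence only the conjugate base is present: [A⁻] = 0.0145/0.119 = 1.2180e-01 M. Kb = Kw/Ka = 4.76e-10; [OH⁻] = √(Kb × [A⁻]) = 7.6158e-06; pOH = 5.12; pH = 14 - pOH = 8.88.

V = 69.0 mL, pH = 8.88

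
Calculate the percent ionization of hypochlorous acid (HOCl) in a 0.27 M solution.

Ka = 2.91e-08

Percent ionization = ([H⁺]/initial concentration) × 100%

Using Ka equilibrium: x² + Ka×x - Ka×C = 0. Solving: [H⁺] = 8.8625e-05. Percent = (8.8625e-05/0.27) × 100

Percent ionization = 0.0328%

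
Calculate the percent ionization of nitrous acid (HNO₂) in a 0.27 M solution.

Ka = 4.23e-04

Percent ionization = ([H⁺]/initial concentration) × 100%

Using Ka equilibrium: x² + Ka×x - Ka×C = 0. Solving: [H⁺] = 1.0478e-02. Percent = (1.0478e-02/0.27) × 100

Percent ionization = 3.88%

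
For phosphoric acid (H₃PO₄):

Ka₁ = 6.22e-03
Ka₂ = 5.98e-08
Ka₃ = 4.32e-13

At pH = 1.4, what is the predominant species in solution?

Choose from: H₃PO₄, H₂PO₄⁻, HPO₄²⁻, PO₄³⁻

pKa₁ = 2.21, pKa₂ = 7.22, pKa₃ = 12.36. For a polyprotic acid the predominant species crosses at each pKa: below pKa_n the protonated form dominates, above it the deprotonated form does. At pH = 1.4, the predominant species is H₃PO₄.

H₃PO₄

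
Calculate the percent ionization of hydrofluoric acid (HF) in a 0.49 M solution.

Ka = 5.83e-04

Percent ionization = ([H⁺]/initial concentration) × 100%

Using Ka equilibrium: x² + Ka×x - Ka×C = 0. Solving: [H⁺] = 1.6613e-02. Percent = (1.6613e-02/0.49) × 100

Percent ionization = 3.39%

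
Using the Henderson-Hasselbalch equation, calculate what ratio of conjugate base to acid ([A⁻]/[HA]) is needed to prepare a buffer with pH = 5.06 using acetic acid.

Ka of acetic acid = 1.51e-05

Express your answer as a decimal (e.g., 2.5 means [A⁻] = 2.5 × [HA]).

pKa = -log(1.51e-05) = 4.8210. pH = pKa + log([A⁻]/[HA]), so log([A⁻]/[HA]) = pH − pKa = 5.06 − 4.8210 = 0.2390. [A⁻]/[HA] = 10^(0.2390) = 1.73

[A⁻]/[HA] = 1.73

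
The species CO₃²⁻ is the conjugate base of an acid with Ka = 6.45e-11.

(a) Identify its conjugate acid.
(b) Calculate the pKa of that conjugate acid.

(a) The conjugate acid is formed by adding one H⁺ to CO₃²⁻, giving HCO₃⁻. (b) pKa = -log(Ka) = -log(6.45e-11) = 10.19.

Conjugate acid: HCO₃⁻; pK_a = 10.19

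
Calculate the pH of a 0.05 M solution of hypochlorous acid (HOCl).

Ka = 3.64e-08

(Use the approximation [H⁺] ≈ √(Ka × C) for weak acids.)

[H⁺] = √(Ka × C) = √(3.64e-08 × 0.05) = 4.2661e-05. pH = -log(4.2661e-05)

pH = 4.37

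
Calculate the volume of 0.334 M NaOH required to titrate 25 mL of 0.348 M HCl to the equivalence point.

At equivalence: moles acid = moles base. moles HCl = 0.348 × 25/1000 = 0.0087 mol. V_base = moles / 0.334 × 1000 = 26.0 mL.

V_{base} = 26.0 mL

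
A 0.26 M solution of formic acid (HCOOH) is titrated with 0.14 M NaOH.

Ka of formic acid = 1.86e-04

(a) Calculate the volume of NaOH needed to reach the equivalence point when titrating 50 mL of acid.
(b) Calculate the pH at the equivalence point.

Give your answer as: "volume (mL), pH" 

moles acid = 0.26 × 50/1000 = 0.013 mol; V_base = moles/0.14 × 1000 = 92.9 mL. At equivalence only the conjugate base is present: [A⁻] = 0.013/0.143 = 9.1000e-02 M. Kb = Kw/Ka = 5.38e-11; [OH⁻] = √(Kb × [A⁻]) = 2.2119e-06; pOH = 5.66; pH = 14 - pOH = 8.34.

V = 92.9 mL, pH = 8.34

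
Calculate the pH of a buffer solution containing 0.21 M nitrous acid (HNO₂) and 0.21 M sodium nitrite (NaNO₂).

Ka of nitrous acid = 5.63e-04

pKa = -log(5.63e-04) = 3.25. pH = pKa + log([A⁻]/[HA]) = 3.25 + log(0.21/0.21)

pH = 3.25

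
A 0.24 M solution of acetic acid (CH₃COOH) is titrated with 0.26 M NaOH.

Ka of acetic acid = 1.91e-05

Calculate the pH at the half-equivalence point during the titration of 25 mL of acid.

At half-equivalence [HA] = [A⁻], so Henderson-Hasselbalch gives pH = pKa = -log(1.91e-05) = 4.72.

pH = pKa = 4.72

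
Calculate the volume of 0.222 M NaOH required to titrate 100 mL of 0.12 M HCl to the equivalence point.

At equivalence: moles acid = moles base. moles HCl = 0.12 × 100/1000 = 0.012 mol. V_base = moles / 0.222 × 1000 = 54.1 mL.

V_{base} = 54.1 mL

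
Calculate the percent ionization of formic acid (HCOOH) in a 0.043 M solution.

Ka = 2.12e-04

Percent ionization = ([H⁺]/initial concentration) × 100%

Using Ka equilibrium: x² + Ka×x - Ka×C = 0. Solving: [H⁺] = 2.9151e-03. Percent = (2.9151e-03/0.043) × 100

Percent ionization = 6.78%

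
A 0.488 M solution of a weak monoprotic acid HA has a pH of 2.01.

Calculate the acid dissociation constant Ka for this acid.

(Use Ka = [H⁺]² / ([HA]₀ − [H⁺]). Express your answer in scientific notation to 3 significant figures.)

[H⁺] = 10^(−pH) = 10^(−2.01) = 9.772e-03 M. For HA ⇌ H⁺ + A⁻, Ka = [H⁺][A⁻]/[HA] = [H⁺]² / ([HA]₀ − [H⁺]) = (9.772e-03)² / (0.488 − 9.772e-03) = 2.00e-04.

K_a = 2.00e-04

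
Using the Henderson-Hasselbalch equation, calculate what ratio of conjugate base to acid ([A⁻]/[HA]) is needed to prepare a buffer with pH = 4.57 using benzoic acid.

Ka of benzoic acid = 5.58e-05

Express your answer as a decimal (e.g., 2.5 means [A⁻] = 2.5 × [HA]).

pKa = -log(5.58e-05) = 4.2534. pH = pKa + log([A⁻]/[HA]), so log([A⁻]/[HA]) = pH − pKa = 4.57 − 4.2534 = 0.3166. [A⁻]/[HA] = 10^(0.3166) = 2.07

[A⁻]/[HA] = 2.07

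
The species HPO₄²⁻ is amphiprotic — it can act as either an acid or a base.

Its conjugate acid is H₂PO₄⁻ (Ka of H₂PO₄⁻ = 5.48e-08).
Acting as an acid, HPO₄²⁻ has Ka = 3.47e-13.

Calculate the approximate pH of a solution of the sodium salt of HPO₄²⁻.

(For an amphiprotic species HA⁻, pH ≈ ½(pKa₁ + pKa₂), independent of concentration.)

pKa₁ = -log(5.48e-08) = 7.26; pKa₂ = -log(3.47e-13) = 12.46. For an amphiprotic species, pH ≈ ½(pKa₁ + pKa₂) = ½(7.26 + 12.46) = 9.86.

pH = 9.86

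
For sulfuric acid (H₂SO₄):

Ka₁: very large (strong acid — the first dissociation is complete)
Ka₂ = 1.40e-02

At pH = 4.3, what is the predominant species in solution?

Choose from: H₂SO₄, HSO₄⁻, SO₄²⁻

The first dissociation is complete, so H₂SO₄ itself is never the predominant species in water; pKa₂ = -log(1.40e-02) = 1.85. For a polyprotic acid the predominant species crosses at each pKa: below pKa_n the protonated form dominates, above it the deprotonated form does. At pH = 4.3, the predominant species is SO₄²⁻.

SO₄²⁻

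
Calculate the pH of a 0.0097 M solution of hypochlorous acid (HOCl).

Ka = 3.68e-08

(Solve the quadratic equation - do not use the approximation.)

x² + Ka×x - Ka×C = 0. Using quadratic formula: [H⁺] = 1.8875e-05

pH = 4.72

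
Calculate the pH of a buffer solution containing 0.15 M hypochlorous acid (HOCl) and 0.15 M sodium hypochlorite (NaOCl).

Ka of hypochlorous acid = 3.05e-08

pKa = -log(3.05e-08) = 7.52. pH = pKa + log([A⁻]/[HA]) = 7.52 + log(0.15/0.15)

pH = 7.52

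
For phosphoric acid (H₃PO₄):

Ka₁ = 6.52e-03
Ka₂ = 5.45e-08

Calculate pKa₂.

pKa₂ = -log(Ka₂) = -log(5.45e-08) = 7.26.

pK_{a2} = 7.26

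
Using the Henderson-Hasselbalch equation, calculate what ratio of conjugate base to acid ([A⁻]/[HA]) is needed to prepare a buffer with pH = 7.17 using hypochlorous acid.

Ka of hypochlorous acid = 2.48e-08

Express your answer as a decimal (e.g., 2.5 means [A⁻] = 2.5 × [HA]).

pKa = -log(2.48e-08) = 7.6055. pH = pKa + log([A⁻]/[HA]), so log([A⁻]/[HA]) = pH − pKa = 7.17 − 7.6055 = -0.4355. [A⁻]/[HA] = 10^(-0.4355) = 0.367

[A⁻]/[HA] = 0.367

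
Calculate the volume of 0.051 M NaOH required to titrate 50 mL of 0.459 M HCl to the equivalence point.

At equivalence: moles acid = moles base. moles HCl = 0.459 × 50/1000 = 0.02295 mol. V_base = moles / 0.051 × 1000 = 450.0 mL.

V_{base} = 450.0 mL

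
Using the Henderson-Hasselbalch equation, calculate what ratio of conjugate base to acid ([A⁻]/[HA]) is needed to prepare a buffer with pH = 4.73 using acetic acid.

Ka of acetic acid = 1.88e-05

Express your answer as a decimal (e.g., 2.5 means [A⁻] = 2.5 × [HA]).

pKa = -log(1.88e-05) = 4.7258. pH = pKa + log([A⁻]/[HA]), so log([A⁻]/[HA]) = pH − pKa = 4.73 − 4.7258 = 0.0042. [A⁻]/[HA] = 10^(0.0042) = 1.01

[A⁻]/[HA] = 1.01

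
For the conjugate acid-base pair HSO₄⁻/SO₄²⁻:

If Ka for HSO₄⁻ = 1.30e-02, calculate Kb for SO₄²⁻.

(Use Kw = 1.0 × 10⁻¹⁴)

For a conjugate pair Ka × Kb = Kw, so Kb = Kw/Ka = 1.0 × 10⁻¹⁴ / 1.30e-02 = 7.69e-13.

K_b = 7.69e-13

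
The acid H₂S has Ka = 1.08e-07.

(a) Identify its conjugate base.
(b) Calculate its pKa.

(a) The conjugate base is formed by removing one H⁺ from H₂S, giving HS⁻. (b) pKa = -log(Ka) = -log(1.08e-07) = 6.97.

Conjugate base: HS⁻; pK_a = 6.97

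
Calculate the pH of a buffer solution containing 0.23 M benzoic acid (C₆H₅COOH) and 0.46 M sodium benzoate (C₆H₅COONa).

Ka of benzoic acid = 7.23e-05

pKa = -log(7.23e-05) = 4.14. pH = pKa + log([A⁻]/[HA]) = 4.14 + log(0.46/0.23)

pH = 4.44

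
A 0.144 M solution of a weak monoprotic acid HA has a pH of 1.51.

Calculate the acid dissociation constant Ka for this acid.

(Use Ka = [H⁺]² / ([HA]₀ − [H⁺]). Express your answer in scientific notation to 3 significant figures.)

[H⁺] = 10^(−pH) = 10^(−1.51) = 3.090e-02 M. For HA ⇌ H⁺ + A⁻, Ka = [H⁺][A⁻]/[HA] = [H⁺]² / ([HA]₀ − [H⁺]) = (3.090e-02)² / (0.144 − 3.090e-02) = 8.44e-03.

K_a = 8.44e-03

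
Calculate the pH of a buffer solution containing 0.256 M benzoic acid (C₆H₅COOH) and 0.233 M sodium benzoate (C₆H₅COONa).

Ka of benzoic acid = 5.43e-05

pKa = -log(5.43e-05) = 4.27. pH = pKa + log([A⁻]/[HA]) = 4.27 + log(0.233/0.256)

pH = 4.22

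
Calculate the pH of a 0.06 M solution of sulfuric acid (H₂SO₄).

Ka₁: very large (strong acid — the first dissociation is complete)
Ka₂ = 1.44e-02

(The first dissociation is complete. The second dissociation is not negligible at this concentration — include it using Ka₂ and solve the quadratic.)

First dissociation is complete: [H⁺]₀ = [HSO₄⁻]₀ = C = 0.06 M. Second dissociation HSO₄⁻ ⇌ H⁺ + SO₄²⁻: let x = [SO₄²⁻]. Ka₂ = (C + x)·x / (C − x) = 1.44e-02 → x² + (C + Ka₂)·x − Ka₂·C = 0 → x² + 0.07440·x − 8.640e-04 = 0. x = (−0.07440 + √(0.07440² + 4 × 8.640e-04)) / 2 = 1.0211e-02 M. [H⁺] = C + x = 0.06 + 1.0211e-02 = 7.0211e-02 M. pH = -log(7.0211e-02) = 1.15.

pH = 1.15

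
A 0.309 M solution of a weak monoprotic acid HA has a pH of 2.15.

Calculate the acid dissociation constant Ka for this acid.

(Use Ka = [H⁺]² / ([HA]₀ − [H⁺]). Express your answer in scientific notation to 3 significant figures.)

[H⁺] = 10^(−pH) = 10^(−2.15) = 7.079e-03 M. For HA ⇌ H⁺ + A⁻, Ka = [H⁺][A⁻]/[HA] = [H⁺]² / ([HA]₀ − [H⁺]) = (7.079e-03)² / (0.309 − 7.079e-03) = 1.66e-04.

K_a = 1.66e-04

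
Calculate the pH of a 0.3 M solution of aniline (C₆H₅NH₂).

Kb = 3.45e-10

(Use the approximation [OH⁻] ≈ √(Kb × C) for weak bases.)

[OH⁻] = √(Kb × C) = √(3.45e-10 × 0.3) = 1.0173e-05. pOH = 4.99, pH = 14 - pOH

pH = 9.01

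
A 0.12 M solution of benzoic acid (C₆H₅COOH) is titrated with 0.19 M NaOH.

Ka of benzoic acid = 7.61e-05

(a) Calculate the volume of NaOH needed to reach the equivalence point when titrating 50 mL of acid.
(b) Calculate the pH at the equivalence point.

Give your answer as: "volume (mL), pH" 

moles acid = 0.12 × 50/1000 = 0.006 mol; V_base = moles/0.19 × 1000 = 31.6 mL. At equivalence only the conjugate base is present: [A⁻] = 0.006/0.082 = 7.3548e-02 M. Kb = Kw/Ka = 1.31e-10; [OH⁻] = √(Kb × [A⁻]) = 3.1088e-06; pOH = 5.51; pH = 14 - pOH = 8.49.

V = 31.6 mL, pH = 8.49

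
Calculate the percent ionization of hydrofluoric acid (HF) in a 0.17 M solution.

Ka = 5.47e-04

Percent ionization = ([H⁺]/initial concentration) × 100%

Using Ka equilibrium: x² + Ka×x - Ka×C = 0. Solving: [H⁺] = 9.3735e-03. Percent = (9.3735e-03/0.17) × 100

Percent ionization = 5.51%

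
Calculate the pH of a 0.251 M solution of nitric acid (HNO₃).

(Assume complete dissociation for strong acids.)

[H⁺] = 0.251 M for strong acid. pH = -log[H⁺] = -log(0.251)

pH = 0.60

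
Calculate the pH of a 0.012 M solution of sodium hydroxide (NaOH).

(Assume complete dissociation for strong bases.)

[OH⁻] = 0.012 M for strong base. pOH = -log[OH⁻] = 1.92, pH = 14 - pOH

pH = 12.08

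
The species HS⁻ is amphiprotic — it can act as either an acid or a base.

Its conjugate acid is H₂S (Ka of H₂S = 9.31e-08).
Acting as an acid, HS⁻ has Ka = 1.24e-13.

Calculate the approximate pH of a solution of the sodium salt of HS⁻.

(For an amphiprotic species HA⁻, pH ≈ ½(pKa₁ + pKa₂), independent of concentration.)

pKa₁ = -log(9.31e-08) = 7.03; pKa₂ = -log(1.24e-13) = 12.91. For an amphiprotic species, pH ≈ ½(pKa₁ + pKa₂) = ½(7.03 + 12.91) = 9.97.

pH = 9.97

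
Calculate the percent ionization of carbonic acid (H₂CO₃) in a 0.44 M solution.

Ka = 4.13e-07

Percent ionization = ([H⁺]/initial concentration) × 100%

Using Ka equilibrium: x² + Ka×x - Ka×C = 0. Solving: [H⁺] = 4.2608e-04. Percent = (4.2608e-04/0.44) × 100

Percent ionization = 0.0968%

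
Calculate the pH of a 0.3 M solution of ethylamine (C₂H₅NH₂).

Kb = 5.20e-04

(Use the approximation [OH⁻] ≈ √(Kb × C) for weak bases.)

[OH⁻] = √(Kb × C) = √(5.20e-04 × 0.3) = 1.2490e-02. pOH = 1.90, pH = 14 - pOH

pH = 12.10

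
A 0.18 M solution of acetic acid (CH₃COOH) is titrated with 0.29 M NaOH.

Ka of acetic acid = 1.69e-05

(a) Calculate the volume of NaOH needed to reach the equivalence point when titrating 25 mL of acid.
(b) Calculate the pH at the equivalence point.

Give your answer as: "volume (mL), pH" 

moles acid = 0.18 × 25/1000 = 0.0045 mol; V_base = moles/0.29 × 1000 = 15.5 mL. At equivalence only the conjugate base is present: [A⁻] = 0.0045/0.041 = 1.1106e-01 M. Kb = Kw/Ka = 5.92e-10; [OH⁻] = √(Kb × [A⁻]) = 8.1067e-06; pOH = 5.09; pH = 14 - pOH = 8.91.

V = 15.5 mL, pH = 8.91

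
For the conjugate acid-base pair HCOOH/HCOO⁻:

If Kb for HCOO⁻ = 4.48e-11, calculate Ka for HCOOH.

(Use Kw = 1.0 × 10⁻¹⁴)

For a conjugate pair Ka × Kb = Kw, so Ka = Kw/Kb = 1.0 × 10⁻¹⁴ / 4.48e-11 = 2.23e-04.

K_a = 2.23e-04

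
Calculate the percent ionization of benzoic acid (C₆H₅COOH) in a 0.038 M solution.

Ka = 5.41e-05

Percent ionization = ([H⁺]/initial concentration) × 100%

Using Ka equilibrium: x² + Ka×x - Ka×C = 0. Solving: [H⁺] = 1.4070e-03. Percent = (1.4070e-03/0.038) × 100

Percent ionization = 3.7%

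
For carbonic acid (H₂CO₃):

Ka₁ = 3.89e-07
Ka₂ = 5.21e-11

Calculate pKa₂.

pKa₂ = -log(Ka₂) = -log(5.21e-11) = 10.28.

pK_{a2} = 10.28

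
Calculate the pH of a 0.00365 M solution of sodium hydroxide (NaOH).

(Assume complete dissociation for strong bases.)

[OH⁻] = 0.00365 M for strong base. pOH = -log[OH⁻] = 2.44, pH = 14 - pOH

pH = 11.56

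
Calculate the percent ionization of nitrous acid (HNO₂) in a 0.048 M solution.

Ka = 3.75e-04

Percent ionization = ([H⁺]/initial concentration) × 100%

Using Ka equilibrium: x² + Ka×x - Ka×C = 0. Solving: [H⁺] = 4.0593e-03. Percent = (4.0593e-03/0.048) × 100

Percent ionization = 8.46%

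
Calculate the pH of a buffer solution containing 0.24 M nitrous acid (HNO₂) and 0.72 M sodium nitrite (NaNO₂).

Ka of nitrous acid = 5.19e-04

pKa = -log(5.19e-04) = 3.28. pH = pKa + log([A⁻]/[HA]) = 3.28 + log(0.72/0.24)

pH = 3.76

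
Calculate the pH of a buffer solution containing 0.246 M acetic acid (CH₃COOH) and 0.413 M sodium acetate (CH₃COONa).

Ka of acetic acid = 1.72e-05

pKa = -log(1.72e-05) = 4.76. pH = pKa + log([A⁻]/[HA]) = 4.76 + log(0.413/0.246)

pH = 4.99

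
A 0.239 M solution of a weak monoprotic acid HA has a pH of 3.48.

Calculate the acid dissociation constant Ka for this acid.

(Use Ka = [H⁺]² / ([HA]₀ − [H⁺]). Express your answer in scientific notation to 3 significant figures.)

[H⁺] = 10^(−pH) = 10^(−3.48) = 3.311e-04 M. For HA ⇌ H⁺ + A⁻, Ka = [H⁺][A⁻]/[HA] = [H⁺]² / ([HA]₀ − [H⁺]) = (3.311e-04)² / (0.239 − 3.311e-04) = 4.59e-07.

K_a = 4.59e-07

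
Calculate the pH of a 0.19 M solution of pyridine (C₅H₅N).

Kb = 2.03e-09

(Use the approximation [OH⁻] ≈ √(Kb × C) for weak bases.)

[OH⁻] = √(Kb × C) = √(2.03e-09 × 0.19) = 1.9639e-05. pOH = 4.71, pH = 14 - pOH

pH = 9.29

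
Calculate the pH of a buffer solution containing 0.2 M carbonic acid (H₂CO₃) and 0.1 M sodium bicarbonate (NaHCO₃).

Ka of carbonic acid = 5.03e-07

pKa = -log(5.03e-07) = 6.30. pH = pKa + log([A⁻]/[HA]) = 6.30 + log(0.1/0.2)

pH = 6.00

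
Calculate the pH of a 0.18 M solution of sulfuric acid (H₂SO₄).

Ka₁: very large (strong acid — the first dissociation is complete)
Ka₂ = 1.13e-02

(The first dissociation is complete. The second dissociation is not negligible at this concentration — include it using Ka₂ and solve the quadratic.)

First dissociation is complete: [H⁺]₀ = [HSO₄⁻]₀ = C = 0.18 M. Second dissociation HSO₄⁻ ⇌ H⁺ + SO₄²⁻: let x = [SO₄²⁻]. Ka₂ = (C + x)·x / (C − x) = 1.13e-02 → x² + (C + Ka₂)·x − Ka₂·C = 0 → x² + 0.19130·x − 2.034e-03 = 0. x = (−0.19130 + √(0.19130² + 4 × 2.034e-03)) / 2 = 1.0099e-02 M. [H⁺] = C + x = 0.18 + 1.0099e-02 = 1.9010e-01 M. pH = -log(1.9010e-01) = 0.72.

pH = 0.72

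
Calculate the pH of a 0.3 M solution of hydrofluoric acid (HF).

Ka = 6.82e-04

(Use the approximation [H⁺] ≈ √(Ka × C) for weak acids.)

[H⁺] = √(Ka × C) = √(6.82e-04 × 0.3) = 1.4304e-02. pH = -log(1.4304e-02)

pH = 1.84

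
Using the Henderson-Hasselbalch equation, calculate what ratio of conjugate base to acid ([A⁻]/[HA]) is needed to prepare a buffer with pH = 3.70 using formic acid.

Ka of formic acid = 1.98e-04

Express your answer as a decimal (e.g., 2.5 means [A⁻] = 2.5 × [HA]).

pKa = -log(1.98e-04) = 3.7033. pH = pKa + log([A⁻]/[HA]), so log([A⁻]/[HA]) = pH − pKa = 3.70 − 3.7033 = -0.0033. [A⁻]/[HA] = 10^(-0.0033) = 0.992

[A⁻]/[HA] = 0.992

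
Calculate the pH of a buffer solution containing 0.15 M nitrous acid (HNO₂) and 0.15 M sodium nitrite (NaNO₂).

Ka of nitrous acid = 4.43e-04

pKa = -log(4.43e-04) = 3.35. pH = pKa + log([A⁻]/[HA]) = 3.35 + log(0.15/0.15)

pH = 3.35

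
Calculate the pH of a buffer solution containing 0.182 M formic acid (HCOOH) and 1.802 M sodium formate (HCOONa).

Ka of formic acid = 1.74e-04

pKa = -log(1.74e-04) = 3.76. pH = pKa + log([A⁻]/[HA]) = 3.76 + log(1.802/0.182)

pH = 4.76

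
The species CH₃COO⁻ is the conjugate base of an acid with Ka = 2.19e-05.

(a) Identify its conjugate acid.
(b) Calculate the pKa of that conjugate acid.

(a) The conjugate acid is formed by adding one H⁺ to CH₃COO⁻, giving CH₃COOH. (b) pKa = -log(Ka) = -log(2.19e-05) = 4.66.

Conjugate acid: CH₃COOH; pK_a = 4.66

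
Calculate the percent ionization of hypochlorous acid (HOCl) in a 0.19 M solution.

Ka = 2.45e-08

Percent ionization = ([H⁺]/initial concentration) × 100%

Using Ka equilibrium: x² + Ka×x - Ka×C = 0. Solving: [H⁺] = 6.8215e-05. Percent = (6.8215e-05/0.19) × 100

Percent ionization = 0.0359%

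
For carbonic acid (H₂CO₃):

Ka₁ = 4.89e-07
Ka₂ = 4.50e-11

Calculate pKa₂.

pKa₂ = -log(Ka₂) = -log(4.50e-11) = 10.35.

pK_{a2} = 10.35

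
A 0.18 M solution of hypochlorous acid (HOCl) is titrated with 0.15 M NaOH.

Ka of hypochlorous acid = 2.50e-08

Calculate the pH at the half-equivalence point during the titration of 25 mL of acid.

At half-equivalence [HA] = [A⁻], so Henderson-Hasselbalch gives pH = pKa = -log(2.50e-08) = 7.60.

pH = pKa = 7.60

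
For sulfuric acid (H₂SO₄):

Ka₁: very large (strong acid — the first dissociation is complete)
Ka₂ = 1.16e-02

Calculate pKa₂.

pKa₂ = -log(Ka₂) = -log(1.16e-02) = 1.94.

pK_{a2} = 1.94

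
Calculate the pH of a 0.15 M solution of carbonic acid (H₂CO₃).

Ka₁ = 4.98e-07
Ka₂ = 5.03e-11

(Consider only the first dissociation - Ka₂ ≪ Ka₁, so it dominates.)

First dissociation dominates. From Ka₁ = [H⁺][HA⁻]/[H₂A], x² + Ka₁·x − Ka₁·C = 0 with C = 0.15 M and Ka₁ = 4.98e-07. Solving: [H⁺] = (−Ka₁ + √(Ka₁² + 4·Ka₁·C)) / 2 = 2.7306e-04 M. pH = -log(2.7306e-04) = 3.56.

pH = 3.56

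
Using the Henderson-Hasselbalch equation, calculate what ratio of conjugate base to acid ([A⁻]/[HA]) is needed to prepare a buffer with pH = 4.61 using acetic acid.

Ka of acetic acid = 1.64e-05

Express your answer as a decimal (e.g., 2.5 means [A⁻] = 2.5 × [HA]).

pKa = -log(1.64e-05) = 4.7852. pH = pKa + log([A⁻]/[HA]), so log([A⁻]/[HA]) = pH − pKa = 4.61 − 4.7852 = -0.1752. [A⁻]/[HA] = 10^(-0.1752) = 0.668

[A⁻]/[HA] = 0.668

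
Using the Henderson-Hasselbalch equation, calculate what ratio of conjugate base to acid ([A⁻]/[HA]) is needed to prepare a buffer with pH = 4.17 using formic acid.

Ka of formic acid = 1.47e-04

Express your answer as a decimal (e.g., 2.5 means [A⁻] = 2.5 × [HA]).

pKa = -log(1.47e-04) = 3.8327. pH = pKa + log([A⁻]/[HA]), so log([A⁻]/[HA]) = pH − pKa = 4.17 − 3.8327 = 0.3373. [A⁻]/[HA] = 10^(0.3373) = 2.17

[A⁻]/[HA] = 2.17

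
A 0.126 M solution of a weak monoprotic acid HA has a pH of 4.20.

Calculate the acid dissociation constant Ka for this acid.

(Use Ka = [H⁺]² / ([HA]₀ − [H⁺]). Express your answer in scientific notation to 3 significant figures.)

[H⁺] = 10^(−pH) = 10^(−4.20) = 6.310e-05 M. For HA ⇌ H⁺ + A⁻, Ka = [H⁺][A⁻]/[HA] = [H⁺]² / ([HA]₀ − [H⁺]) = (6.310e-05)² / (0.126 − 6.310e-05) = 3.16e-08.

K_a = 3.16e-08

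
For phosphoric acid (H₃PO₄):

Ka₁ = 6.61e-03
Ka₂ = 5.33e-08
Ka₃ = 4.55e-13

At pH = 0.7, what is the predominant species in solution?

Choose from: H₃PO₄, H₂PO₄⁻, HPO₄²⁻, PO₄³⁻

pKa₁ = 2.18, pKa₂ = 7.27, pKa₃ = 12.34. For a polyprotic acid the predominant species crosses at each pKa: below pKa_n the protonated form dominates, above it the deprotonated form does. At pH = 0.7, the predominant species is H₃PO₄.

H₃PO₄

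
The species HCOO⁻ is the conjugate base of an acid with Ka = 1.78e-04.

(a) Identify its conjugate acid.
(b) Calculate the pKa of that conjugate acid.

(a) The conjugate acid is formed by adding one H⁺ to HCOO⁻, giving HCOOH. (b) pKa = -log(Ka) = -log(1.78e-04) = 3.75.

Conjugate acid: HCOOH; pK_a = 3.75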